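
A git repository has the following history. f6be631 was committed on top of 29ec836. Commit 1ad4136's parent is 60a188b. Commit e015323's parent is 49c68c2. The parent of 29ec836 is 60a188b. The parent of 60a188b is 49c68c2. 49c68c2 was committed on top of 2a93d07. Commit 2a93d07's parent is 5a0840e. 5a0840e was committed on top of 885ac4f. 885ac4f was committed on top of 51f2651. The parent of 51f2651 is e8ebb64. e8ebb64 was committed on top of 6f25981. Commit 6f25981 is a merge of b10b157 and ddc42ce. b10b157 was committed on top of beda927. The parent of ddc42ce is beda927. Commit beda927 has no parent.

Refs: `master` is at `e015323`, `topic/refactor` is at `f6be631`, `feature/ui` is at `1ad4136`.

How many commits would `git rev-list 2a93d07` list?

9

Walking parent pointers from 2a93d07: reachable set = {2a93d07, 51f2651, 5a0840e, 6f25981, 885ac4f, b10b157, beda927, ddc42ce, e8ebb64}.
That is 9 commits.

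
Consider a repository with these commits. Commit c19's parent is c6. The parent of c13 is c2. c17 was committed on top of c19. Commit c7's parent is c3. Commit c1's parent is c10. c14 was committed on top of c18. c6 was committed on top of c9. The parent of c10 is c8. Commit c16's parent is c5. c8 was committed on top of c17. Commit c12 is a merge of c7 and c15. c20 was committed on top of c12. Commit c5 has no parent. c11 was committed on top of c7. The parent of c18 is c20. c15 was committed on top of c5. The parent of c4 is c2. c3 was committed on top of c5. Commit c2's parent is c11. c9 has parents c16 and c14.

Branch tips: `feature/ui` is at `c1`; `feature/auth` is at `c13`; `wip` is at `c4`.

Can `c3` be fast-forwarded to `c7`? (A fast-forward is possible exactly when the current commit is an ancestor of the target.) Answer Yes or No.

Yes

A fast-forward from c3 to c7 is possible iff c3 is an ancestor of c7.
Ancestors of c7: {c3, c5, c7}.
c3 is among them, so fast-forward is possible.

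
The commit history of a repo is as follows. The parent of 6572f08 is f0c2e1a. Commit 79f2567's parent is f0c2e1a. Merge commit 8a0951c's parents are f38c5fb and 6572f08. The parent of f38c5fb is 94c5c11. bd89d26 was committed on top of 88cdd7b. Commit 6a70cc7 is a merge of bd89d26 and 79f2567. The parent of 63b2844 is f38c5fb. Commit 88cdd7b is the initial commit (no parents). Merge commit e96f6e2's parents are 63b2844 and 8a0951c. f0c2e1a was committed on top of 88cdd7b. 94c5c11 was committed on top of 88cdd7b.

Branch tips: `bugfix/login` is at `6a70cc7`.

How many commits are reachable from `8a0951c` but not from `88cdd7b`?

5

Reachable from 8a0951c: {6572f08, 88cdd7b, 8a0951c, 94c5c11, f0c2e1a, f38c5fb}.
Reachable from 88cdd7b: {88cdd7b}.
In 8a0951c's history but not 88cdd7b's: {6572f08, 8a0951c, 94c5c11, f0c2e1a, f38c5fb} — 5 commits.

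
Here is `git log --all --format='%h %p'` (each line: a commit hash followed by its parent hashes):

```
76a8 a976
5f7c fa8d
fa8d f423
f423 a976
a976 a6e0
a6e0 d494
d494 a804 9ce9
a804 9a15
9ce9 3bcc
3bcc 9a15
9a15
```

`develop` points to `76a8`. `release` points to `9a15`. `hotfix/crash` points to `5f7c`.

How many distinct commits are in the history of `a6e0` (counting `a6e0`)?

Walking parent pointers from a6e0: reachable set = {3bcc, 9a15, 9ce9, a6e0, a804, d494}.
That is 6 commits.

6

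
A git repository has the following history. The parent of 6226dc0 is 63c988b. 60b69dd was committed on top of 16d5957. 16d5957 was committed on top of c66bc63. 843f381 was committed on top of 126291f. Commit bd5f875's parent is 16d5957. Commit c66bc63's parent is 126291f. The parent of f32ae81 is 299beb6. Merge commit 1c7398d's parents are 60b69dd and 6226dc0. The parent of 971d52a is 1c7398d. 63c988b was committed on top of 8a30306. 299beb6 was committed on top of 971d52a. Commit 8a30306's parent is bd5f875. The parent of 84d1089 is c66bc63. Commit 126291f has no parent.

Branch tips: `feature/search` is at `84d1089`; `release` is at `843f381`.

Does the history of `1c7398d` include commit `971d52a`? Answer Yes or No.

Ancestors of 1c7398d: {126291f, 16d5957, 1c7398d, 60b69dd, 6226dc0, 63c988b, 8a30306, bd5f875, c66bc63}.
971d52a is not in that set, so it is not an ancestor of 1c7398d.

No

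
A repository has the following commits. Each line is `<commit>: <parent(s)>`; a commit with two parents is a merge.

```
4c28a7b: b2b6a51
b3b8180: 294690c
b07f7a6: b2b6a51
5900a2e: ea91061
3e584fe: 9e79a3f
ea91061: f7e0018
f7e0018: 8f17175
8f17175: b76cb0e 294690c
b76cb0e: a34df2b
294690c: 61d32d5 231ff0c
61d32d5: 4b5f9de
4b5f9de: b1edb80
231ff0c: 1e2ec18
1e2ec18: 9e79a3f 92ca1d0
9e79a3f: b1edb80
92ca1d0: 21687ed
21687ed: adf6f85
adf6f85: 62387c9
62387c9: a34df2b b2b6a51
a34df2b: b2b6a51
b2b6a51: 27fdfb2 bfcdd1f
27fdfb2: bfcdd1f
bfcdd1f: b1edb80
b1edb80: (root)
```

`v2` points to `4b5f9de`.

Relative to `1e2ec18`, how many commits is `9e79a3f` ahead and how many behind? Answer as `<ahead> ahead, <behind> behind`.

0 ahead, 9 behind

Reachable from 9e79a3f: {9e79a3f, b1edb80}.
Reachable from 1e2ec18: {1e2ec18, 21687ed, 27fdfb2, 62387c9, 92ca1d0, 9e79a3f, a34df2b, adf6f85, b1edb80, b2b6a51, bfcdd1f}.
Only in 9e79a3f's history (ahead): {} — 0.
Only in 1e2ec18's history (behind): {1e2ec18, 21687ed, 27fdfb2, 62387c9, 92ca1d0, a34df2b, adf6f85, b2b6a51, bfcdd1f} — 9.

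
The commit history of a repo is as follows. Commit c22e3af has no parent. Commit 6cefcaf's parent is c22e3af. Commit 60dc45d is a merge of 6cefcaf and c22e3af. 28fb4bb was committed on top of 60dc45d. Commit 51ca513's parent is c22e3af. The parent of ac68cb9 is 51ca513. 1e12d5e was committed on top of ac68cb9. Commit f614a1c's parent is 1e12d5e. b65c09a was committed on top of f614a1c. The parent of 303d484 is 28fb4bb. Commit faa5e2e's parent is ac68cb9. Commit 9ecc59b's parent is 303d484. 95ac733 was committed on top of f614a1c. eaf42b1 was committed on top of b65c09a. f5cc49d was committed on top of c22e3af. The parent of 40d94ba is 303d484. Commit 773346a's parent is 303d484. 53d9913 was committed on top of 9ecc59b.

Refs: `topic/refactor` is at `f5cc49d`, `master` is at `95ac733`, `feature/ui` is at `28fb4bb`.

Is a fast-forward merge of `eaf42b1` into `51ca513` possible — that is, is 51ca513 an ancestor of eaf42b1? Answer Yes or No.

A fast-forward from 51ca513 to eaf42b1 is possible iff 51ca513 is an ancestor of eaf42b1.
Ancestors of eaf42b1: {1e12d5e, 51ca513, ac68cb9, b65c09a, c22e3af, eaf42b1, f614a1c}.
51ca513 is among them, so fast-forward is possible.

Yes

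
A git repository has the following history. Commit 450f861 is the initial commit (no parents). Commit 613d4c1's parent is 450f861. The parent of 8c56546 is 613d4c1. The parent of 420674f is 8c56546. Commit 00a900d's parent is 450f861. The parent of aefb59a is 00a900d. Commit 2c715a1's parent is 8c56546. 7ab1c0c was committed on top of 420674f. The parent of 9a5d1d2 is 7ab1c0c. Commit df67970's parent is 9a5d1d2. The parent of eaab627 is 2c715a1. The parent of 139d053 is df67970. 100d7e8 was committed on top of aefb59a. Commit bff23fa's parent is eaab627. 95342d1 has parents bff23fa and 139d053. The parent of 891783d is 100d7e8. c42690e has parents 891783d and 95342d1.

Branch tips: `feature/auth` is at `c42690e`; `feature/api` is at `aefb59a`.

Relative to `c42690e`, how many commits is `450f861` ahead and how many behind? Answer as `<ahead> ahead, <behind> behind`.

Reachable from 450f861: {450f861}.
Reachable from c42690e: {00a900d, 100d7e8, 139d053, 2c715a1, 420674f, 450f861, 613d4c1, 7ab1c0c, 891783d, 8c56546, 95342d1, 9a5d1d2, aefb59a, bff23fa, c42690e, df67970, eaab627}.
Only in 450f861's history (ahead): {} — 0.
Only in c42690e's history (behind): {00a900d, 100d7e8, 139d053, 2c715a1, 420674f, 613d4c1, 7ab1c0c, 891783d, 8c56546, 95342d1, 9a5d1d2, aefb59a, bff23fa, c42690e, df67970, eaab627} — 16.

0 ahead, 16 behind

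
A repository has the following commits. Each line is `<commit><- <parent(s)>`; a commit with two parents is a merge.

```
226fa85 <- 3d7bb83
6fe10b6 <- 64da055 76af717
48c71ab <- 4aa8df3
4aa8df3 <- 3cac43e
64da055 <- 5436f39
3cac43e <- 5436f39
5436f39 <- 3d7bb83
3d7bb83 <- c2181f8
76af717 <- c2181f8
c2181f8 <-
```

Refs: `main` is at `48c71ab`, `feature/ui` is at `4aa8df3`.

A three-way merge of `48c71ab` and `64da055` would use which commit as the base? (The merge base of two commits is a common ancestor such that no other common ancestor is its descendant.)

5436f39

Ancestors of 48c71ab: {3cac43e, 3d7bb83, 48c71ab, 4aa8df3, 5436f39, c2181f8}.
Ancestors of 64da055: {3d7bb83, 5436f39, 64da055, c2181f8}.
Common ancestors: {3d7bb83, 5436f39, c2181f8}.
Among these, 5436f39 is not an ancestor of any other common ancestor — it is the merge base.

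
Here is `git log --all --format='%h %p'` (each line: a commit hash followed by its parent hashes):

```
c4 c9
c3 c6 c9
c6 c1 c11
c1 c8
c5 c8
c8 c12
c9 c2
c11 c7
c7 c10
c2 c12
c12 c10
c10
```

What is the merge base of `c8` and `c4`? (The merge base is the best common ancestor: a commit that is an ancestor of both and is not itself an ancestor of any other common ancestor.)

Ancestors of c8: {c10, c12, c8}.
Ancestors of c4: {c10, c12, c2, c4, c9}.
Common ancestors: {c10, c12}.
Among these, c12 is not an ancestor of any other common ancestor — it is the merge base.

c12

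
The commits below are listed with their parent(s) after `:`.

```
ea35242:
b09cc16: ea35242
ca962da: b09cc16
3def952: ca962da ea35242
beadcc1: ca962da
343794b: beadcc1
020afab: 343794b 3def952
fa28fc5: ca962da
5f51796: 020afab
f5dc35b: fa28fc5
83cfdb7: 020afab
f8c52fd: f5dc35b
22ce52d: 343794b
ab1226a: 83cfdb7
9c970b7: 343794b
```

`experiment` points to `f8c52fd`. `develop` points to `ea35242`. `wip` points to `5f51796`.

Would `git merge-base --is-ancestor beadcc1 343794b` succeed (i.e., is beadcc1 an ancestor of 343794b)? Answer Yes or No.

Yes

Ancestors of 343794b (commits reachable by following parents): {343794b, b09cc16, beadcc1, ca962da, ea35242}.
beadcc1 is in that set, so it is an ancestor of 343794b.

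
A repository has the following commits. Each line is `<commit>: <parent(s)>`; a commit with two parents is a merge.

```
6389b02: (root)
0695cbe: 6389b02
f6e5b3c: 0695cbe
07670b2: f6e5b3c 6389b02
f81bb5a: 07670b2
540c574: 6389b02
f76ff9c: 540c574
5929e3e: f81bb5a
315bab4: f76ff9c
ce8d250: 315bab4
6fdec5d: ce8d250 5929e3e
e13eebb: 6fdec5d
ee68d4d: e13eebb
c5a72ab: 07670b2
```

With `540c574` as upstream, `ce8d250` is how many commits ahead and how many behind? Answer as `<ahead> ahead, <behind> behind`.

Reachable from ce8d250: {315bab4, 540c574, 6389b02, ce8d250, f76ff9c}.
Reachable from 540c574: {540c574, 6389b02}.
Only in ce8d250's history (ahead): {315bab4, ce8d250, f76ff9c} — 3.
Only in 540c574's history (behind): {} — 0.

3 ahead, 0 behind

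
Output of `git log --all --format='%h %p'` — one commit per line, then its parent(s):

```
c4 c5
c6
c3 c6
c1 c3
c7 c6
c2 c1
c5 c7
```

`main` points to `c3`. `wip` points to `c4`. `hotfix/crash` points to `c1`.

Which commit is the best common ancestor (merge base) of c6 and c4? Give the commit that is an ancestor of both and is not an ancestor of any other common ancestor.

Ancestors of c6: {c6}.
Ancestors of c4: {c4, c5, c6, c7}.
Common ancestors: {c6}.
The only common ancestor is c6, so it is the merge base.

c6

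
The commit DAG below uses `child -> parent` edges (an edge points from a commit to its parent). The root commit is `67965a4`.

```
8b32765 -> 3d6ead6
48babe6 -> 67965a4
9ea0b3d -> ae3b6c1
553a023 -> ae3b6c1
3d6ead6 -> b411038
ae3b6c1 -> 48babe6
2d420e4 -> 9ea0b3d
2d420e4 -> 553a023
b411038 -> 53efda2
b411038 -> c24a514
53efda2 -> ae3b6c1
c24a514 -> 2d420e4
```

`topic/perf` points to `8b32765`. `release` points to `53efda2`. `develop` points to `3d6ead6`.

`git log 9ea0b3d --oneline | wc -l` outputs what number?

4

Walking parent pointers from 9ea0b3d: reachable set = {48babe6, 67965a4, 9ea0b3d, ae3b6c1}.
That is 4 commits.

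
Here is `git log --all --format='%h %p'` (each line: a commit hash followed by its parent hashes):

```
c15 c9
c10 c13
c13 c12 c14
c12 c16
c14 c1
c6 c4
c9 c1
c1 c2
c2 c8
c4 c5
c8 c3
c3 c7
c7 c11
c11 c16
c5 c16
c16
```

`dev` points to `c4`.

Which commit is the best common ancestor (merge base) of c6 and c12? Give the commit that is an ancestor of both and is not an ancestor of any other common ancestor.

Ancestors of c6: {c16, c4, c5, c6}.
Ancestors of c12: {c12, c16}.
Common ancestors: {c16}.
The only common ancestor is c16, so it is the merge base.

c16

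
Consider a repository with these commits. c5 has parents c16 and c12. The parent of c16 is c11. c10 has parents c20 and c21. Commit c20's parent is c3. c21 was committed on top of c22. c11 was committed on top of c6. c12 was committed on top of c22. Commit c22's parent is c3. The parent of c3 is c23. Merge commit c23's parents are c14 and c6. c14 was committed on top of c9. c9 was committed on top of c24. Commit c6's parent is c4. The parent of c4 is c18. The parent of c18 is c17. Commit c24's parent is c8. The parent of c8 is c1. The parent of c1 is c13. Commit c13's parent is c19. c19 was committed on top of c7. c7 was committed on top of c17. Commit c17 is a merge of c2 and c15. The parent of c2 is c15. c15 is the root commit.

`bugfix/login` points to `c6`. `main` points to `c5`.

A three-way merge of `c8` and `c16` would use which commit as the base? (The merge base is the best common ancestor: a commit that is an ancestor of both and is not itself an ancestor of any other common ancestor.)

Ancestors of c8: {c1, c13, c15, c17, c19, c2, c7, c8}.
Ancestors of c16: {c11, c15, c16, c17, c18, c2, c4, c6}.
Common ancestors: {c15, c17, c2}.
Among these, c17 is not an ancestor of any other common ancestor — it is the merge base.

c17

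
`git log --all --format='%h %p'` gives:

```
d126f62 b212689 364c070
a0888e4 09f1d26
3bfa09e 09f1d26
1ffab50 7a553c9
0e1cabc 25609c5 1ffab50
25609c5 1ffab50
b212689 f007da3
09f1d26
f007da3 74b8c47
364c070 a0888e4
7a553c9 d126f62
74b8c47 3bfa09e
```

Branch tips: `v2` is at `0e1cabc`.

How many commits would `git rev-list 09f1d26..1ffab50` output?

9

Reachable from 1ffab50: {09f1d26, 1ffab50, 364c070, 3bfa09e, 74b8c47, 7a553c9, a0888e4, b212689, d126f62, f007da3}.
Reachable from 09f1d26: {09f1d26}.
In 1ffab50's history but not 09f1d26's: {1ffab50, 364c070, 3bfa09e, 74b8c47, 7a553c9, a0888e4, b212689, d126f62, f007da3} — 9 commits.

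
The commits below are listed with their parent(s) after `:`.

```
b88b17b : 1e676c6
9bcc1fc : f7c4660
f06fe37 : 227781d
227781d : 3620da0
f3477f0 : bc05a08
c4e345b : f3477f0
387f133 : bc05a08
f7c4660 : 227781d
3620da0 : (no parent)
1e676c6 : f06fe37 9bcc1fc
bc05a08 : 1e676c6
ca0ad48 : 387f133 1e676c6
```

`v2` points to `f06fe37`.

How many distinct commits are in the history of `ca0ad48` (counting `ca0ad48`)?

Walking parent pointers from ca0ad48: reachable set = {1e676c6, 227781d, 3620da0, 387f133, 9bcc1fc, bc05a08, ca0ad48, f06fe37, f7c4660}.
That is 9 commits.

9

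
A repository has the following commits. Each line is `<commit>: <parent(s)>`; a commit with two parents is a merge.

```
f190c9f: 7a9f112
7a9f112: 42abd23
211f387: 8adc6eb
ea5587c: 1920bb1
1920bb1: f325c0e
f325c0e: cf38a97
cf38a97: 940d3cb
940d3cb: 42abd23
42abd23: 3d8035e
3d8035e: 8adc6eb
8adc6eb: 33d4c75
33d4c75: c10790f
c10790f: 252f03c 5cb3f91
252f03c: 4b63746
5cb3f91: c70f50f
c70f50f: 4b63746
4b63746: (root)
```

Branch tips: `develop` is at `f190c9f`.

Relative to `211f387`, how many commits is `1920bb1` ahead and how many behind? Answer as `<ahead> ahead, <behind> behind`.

6 ahead, 1 behind

Reachable from 1920bb1: {1920bb1, 252f03c, 33d4c75, 3d8035e, 42abd23, 4b63746, 5cb3f91, 8adc6eb, 940d3cb, c10790f, c70f50f, cf38a97, f325c0e}.
Reachable from 211f387: {211f387, 252f03c, 33d4c75, 4b63746, 5cb3f91, 8adc6eb, c10790f, c70f50f}.
Only in 1920bb1's history (ahead): {1920bb1, 3d8035e, 42abd23, 940d3cb, cf38a97, f325c0e} — 6.
Only in 211f387's history (behind): {211f387} — 1.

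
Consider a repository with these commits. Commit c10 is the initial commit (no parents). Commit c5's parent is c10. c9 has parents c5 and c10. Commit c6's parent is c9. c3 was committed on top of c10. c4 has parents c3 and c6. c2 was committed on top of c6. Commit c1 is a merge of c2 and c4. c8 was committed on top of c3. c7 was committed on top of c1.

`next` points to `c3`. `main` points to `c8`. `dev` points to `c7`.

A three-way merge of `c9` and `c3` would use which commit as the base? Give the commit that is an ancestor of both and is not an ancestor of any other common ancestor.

Ancestors of c9: {c10, c5, c9}.
Ancestors of c3: {c10, c3}.
Common ancestors: {c10}.
The only common ancestor is c10, so it is the merge base.

c10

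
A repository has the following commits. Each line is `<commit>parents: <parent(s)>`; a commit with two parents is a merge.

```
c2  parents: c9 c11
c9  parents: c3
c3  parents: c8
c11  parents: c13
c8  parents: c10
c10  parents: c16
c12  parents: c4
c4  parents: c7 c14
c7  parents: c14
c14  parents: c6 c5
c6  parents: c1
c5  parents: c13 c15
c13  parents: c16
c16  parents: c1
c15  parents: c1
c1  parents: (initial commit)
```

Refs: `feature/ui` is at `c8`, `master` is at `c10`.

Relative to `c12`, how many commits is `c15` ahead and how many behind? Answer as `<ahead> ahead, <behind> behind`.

Reachable from c15: {c1, c15}.
Reachable from c12: {c1, c12, c13, c14, c15, c16, c4, c5, c6, c7}.
Only in c15's history (ahead): {} — 0.
Only in c12's history (behind): {c12, c13, c14, c16, c4, c5, c6, c7} — 8.

0 ahead, 8 behind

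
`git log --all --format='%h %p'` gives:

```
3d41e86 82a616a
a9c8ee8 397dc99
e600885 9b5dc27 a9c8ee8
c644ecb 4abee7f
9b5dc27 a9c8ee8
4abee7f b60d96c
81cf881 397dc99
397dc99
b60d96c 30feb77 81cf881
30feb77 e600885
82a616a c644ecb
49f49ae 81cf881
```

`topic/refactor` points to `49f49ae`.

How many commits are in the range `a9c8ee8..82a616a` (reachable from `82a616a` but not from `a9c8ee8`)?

Reachable from 82a616a: {30feb77, 397dc99, 4abee7f, 81cf881, 82a616a, 9b5dc27, a9c8ee8, b60d96c, c644ecb, e600885}.
Reachable from a9c8ee8: {397dc99, a9c8ee8}.
In 82a616a's history but not a9c8ee8's: {30feb77, 4abee7f, 81cf881, 82a616a, 9b5dc27, b60d96c, c644ecb, e600885} — 8 commits.

8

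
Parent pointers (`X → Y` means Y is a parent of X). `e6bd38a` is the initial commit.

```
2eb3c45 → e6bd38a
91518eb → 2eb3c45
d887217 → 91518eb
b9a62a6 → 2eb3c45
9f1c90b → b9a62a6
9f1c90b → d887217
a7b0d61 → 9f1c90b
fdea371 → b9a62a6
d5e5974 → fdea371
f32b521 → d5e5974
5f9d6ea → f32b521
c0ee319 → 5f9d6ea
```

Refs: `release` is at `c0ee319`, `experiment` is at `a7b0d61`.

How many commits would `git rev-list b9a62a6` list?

3

Walking parent pointers from b9a62a6: reachable set = {2eb3c45, b9a62a6, e6bd38a}.
That is 3 commits.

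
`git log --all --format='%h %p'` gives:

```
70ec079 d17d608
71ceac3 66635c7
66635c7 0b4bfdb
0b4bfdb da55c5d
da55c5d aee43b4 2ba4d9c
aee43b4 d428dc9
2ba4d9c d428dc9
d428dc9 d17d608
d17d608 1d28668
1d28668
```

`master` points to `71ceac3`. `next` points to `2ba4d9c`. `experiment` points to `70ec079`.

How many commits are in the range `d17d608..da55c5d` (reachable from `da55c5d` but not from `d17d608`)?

Reachable from da55c5d: {1d28668, 2ba4d9c, aee43b4, d17d608, d428dc9, da55c5d}.
Reachable from d17d608: {1d28668, d17d608}.
In da55c5d's history but not d17d608's: {2ba4d9c, aee43b4, d428dc9, da55c5d} — 4 commits.

4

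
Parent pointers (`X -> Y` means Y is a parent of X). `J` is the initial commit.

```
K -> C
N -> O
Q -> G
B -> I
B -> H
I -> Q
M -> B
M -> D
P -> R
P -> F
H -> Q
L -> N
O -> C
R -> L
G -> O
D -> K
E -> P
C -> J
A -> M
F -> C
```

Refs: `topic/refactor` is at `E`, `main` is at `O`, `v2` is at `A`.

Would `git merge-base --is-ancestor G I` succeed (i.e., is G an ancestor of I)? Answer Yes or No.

Ancestors of I (commits reachable by following parents): {C, G, I, J, O, Q}.
G is in that set, so it is an ancestor of I.

Yes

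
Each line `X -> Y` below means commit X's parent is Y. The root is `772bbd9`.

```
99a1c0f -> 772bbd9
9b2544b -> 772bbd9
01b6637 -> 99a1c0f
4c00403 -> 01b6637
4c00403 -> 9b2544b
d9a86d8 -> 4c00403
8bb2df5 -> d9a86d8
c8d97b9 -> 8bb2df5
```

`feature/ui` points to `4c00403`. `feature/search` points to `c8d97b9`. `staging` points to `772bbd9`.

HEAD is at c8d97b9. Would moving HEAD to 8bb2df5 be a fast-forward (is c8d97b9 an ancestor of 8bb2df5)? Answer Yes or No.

A fast-forward from c8d97b9 to 8bb2df5 is possible iff c8d97b9 is an ancestor of 8bb2df5.
Ancestors of 8bb2df5: {01b6637, 4c00403, 772bbd9, 8bb2df5, 99a1c0f, 9b2544b, d9a86d8}.
c8d97b9 is not among them, so fast-forward is not possible.

No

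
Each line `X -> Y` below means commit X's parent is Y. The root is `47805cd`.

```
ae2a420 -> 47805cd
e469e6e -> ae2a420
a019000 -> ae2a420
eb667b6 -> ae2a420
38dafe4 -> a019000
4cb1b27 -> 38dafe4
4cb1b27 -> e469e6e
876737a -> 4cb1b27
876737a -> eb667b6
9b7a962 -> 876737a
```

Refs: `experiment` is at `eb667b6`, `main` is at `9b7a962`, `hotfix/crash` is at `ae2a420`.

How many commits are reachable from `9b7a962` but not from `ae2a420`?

7

Reachable from 9b7a962: {38dafe4, 47805cd, 4cb1b27, 876737a, 9b7a962, a019000, ae2a420, e469e6e, eb667b6}.
Reachable from ae2a420: {47805cd, ae2a420}.
In 9b7a962's history but not ae2a420's: {38dafe4, 4cb1b27, 876737a, 9b7a962, a019000, e469e6e, eb667b6} — 7 commits.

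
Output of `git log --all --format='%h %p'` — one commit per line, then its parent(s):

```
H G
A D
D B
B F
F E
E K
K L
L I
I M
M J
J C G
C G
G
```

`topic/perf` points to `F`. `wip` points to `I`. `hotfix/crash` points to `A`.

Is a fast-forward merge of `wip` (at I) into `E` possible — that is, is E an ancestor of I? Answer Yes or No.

A fast-forward from E to I is possible iff E is an ancestor of I.
Ancestors of I: {C, G, I, J, M}.
E is not among them, so fast-forward is not possible.

No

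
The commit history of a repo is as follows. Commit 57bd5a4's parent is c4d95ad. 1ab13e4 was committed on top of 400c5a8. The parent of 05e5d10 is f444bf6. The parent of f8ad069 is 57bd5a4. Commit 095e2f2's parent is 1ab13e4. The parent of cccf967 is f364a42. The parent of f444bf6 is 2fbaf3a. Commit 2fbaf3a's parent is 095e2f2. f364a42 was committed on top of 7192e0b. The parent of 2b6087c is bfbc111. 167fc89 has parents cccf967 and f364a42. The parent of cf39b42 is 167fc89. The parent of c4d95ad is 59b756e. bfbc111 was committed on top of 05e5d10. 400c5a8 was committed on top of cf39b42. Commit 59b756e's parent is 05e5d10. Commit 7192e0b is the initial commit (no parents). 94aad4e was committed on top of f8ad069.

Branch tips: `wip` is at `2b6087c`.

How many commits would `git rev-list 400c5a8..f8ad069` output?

9

Reachable from f8ad069: {05e5d10, 095e2f2, 167fc89, 1ab13e4, 2fbaf3a, 400c5a8, 57bd5a4, 59b756e, 7192e0b, c4d95ad, cccf967, cf39b42, f364a42, f444bf6, f8ad069}.
Reachable from 400c5a8: {167fc89, 400c5a8, 7192e0b, cccf967, cf39b42, f364a42}.
In f8ad069's history but not 400c5a8's: {05e5d10, 095e2f2, 1ab13e4, 2fbaf3a, 57bd5a4, 59b756e, c4d95ad, f444bf6, f8ad069} — 9 commits.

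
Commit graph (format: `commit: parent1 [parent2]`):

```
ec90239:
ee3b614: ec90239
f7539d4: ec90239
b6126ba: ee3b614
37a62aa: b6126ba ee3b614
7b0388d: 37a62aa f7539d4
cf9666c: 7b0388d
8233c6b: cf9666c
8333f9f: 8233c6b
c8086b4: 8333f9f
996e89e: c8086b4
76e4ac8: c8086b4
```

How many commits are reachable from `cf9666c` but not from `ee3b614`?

Reachable from cf9666c: {37a62aa, 7b0388d, b6126ba, cf9666c, ec90239, ee3b614, f7539d4}.
Reachable from ee3b614: {ec90239, ee3b614}.
In cf9666c's history but not ee3b614's: {37a62aa, 7b0388d, b6126ba, cf9666c, f7539d4} — 5 commits.

5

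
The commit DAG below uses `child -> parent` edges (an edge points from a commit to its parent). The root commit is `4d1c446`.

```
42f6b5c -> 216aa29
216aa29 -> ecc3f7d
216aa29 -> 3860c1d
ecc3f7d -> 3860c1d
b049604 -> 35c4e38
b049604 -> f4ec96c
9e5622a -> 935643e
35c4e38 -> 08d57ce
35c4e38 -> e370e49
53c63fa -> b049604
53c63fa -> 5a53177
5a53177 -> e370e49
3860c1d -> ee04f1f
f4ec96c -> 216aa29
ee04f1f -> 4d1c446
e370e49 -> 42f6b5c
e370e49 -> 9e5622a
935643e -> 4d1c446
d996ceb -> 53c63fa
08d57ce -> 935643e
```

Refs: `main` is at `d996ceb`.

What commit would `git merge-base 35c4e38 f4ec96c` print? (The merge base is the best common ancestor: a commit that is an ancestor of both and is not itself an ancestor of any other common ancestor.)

Ancestors of 35c4e38: {08d57ce, 216aa29, 35c4e38, 3860c1d, 42f6b5c, 4d1c446, 935643e, 9e5622a, e370e49, ecc3f7d, ee04f1f}.
Ancestors of f4ec96c: {216aa29, 3860c1d, 4d1c446, ecc3f7d, ee04f1f, f4ec96c}.
Common ancestors: {216aa29, 3860c1d, 4d1c446, ecc3f7d, ee04f1f}.
Among these, 216aa29 is not an ancestor of any other common ancestor — it is the merge base.

216aa29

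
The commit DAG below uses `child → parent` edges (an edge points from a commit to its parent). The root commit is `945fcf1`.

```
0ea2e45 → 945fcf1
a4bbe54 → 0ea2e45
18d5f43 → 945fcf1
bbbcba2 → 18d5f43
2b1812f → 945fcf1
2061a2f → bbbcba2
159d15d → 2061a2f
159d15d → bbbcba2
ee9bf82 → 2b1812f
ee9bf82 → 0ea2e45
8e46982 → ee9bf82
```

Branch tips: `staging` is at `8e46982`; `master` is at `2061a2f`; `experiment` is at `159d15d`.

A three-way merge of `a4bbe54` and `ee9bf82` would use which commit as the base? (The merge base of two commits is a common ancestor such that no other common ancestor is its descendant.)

Ancestors of a4bbe54: {0ea2e45, 945fcf1, a4bbe54}.
Ancestors of ee9bf82: {0ea2e45, 2b1812f, 945fcf1, ee9bf82}.
Common ancestors: {0ea2e45, 945fcf1}.
Among these, 0ea2e45 is not an ancestor of any other common ancestor — it is the merge base.

0ea2e45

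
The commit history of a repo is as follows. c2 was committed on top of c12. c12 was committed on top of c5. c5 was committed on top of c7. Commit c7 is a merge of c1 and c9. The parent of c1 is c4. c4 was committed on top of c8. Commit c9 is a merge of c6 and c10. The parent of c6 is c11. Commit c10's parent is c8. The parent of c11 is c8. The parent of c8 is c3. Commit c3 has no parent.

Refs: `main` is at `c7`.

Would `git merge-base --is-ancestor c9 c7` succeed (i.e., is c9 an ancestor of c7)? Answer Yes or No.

Ancestors of c7 (commits reachable by following parents): {c1, c10, c11, c3, c4, c6, c7, c8, c9}.
c9 is in that set, so it is an ancestor of c7.

Yes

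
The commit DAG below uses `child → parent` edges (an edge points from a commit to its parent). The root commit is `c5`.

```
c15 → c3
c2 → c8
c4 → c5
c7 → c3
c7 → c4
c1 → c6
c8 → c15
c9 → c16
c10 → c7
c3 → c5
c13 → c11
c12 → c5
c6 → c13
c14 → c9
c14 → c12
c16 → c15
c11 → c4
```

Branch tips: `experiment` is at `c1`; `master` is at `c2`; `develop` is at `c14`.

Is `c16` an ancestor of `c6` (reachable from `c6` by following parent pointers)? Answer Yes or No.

Ancestors of c6: {c11, c13, c4, c5, c6}.
c16 is not in that set, so it is not an ancestor of c6.

No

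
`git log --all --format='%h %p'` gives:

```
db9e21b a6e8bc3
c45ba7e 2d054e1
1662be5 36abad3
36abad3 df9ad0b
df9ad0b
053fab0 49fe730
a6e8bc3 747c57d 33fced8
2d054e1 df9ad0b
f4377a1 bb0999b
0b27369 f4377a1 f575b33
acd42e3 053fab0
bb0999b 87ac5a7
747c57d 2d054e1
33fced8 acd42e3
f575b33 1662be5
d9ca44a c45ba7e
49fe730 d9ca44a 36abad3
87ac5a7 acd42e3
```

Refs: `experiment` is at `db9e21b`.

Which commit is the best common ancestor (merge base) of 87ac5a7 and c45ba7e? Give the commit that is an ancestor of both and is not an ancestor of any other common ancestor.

c45ba7e

Ancestors of 87ac5a7: {053fab0, 2d054e1, 36abad3, 49fe730, 87ac5a7, acd42e3, c45ba7e, d9ca44a, df9ad0b}.
Ancestors of c45ba7e: {2d054e1, c45ba7e, df9ad0b}.
Common ancestors: {2d054e1, c45ba7e, df9ad0b}.
Among these, c45ba7e is not an ancestor of any other common ancestor — it is the merge base.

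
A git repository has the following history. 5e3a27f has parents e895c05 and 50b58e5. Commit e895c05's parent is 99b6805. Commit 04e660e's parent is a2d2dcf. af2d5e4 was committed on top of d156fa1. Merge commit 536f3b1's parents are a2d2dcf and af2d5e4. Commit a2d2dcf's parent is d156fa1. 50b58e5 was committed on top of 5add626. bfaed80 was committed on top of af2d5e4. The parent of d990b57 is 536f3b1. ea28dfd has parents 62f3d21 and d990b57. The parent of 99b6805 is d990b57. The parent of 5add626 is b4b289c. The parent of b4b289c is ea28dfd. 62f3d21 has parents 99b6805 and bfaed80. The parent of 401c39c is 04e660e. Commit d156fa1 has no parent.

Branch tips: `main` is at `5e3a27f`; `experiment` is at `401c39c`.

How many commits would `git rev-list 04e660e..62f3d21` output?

6

Reachable from 62f3d21: {536f3b1, 62f3d21, 99b6805, a2d2dcf, af2d5e4, bfaed80, d156fa1, d990b57}.
Reachable from 04e660e: {04e660e, a2d2dcf, d156fa1}.
In 62f3d21's history but not 04e660e's: {536f3b1, 62f3d21, 99b6805, af2d5e4, bfaed80, d990b57} — 6 commits.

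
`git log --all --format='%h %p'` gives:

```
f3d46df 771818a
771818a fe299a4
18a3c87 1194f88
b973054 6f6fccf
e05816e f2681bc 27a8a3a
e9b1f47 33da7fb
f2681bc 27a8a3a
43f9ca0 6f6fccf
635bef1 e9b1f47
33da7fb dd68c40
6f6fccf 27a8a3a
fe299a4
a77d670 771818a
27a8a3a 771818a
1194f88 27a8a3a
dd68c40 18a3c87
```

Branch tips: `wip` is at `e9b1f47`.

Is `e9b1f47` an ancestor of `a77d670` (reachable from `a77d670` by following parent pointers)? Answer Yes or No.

Ancestors of a77d670: {771818a, a77d670, fe299a4}.
e9b1f47 is not in that set, so it is not an ancestor of a77d670.

No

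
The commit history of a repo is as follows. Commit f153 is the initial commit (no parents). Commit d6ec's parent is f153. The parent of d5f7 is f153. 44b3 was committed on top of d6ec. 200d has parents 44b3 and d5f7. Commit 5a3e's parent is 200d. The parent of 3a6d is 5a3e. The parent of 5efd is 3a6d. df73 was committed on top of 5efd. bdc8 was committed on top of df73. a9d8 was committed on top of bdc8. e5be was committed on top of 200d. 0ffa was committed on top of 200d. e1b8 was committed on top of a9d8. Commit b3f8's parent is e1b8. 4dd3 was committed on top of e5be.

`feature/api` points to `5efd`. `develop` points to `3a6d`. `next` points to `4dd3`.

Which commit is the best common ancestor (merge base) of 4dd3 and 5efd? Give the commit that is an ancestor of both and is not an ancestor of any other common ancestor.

200d

Ancestors of 4dd3: {200d, 44b3, 4dd3, d5f7, d6ec, e5be, f153}.
Ancestors of 5efd: {200d, 3a6d, 44b3, 5a3e, 5efd, d5f7, d6ec, f153}.
Common ancestors: {200d, 44b3, d5f7, d6ec, f153}.
Among these, 200d is not an ancestor of any other common ancestor — it is the merge base.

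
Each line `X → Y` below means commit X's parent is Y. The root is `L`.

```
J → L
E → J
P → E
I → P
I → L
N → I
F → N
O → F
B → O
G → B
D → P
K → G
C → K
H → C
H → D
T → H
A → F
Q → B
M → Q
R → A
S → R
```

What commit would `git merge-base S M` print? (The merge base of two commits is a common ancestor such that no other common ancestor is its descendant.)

F

Ancestors of S: {A, E, F, I, J, L, N, P, R, S}.
Ancestors of M: {B, E, F, I, J, L, M, N, O, P, Q}.
Common ancestors: {E, F, I, J, L, N, P}.
Among these, F is not an ancestor of any other common ancestor — it is the merge base.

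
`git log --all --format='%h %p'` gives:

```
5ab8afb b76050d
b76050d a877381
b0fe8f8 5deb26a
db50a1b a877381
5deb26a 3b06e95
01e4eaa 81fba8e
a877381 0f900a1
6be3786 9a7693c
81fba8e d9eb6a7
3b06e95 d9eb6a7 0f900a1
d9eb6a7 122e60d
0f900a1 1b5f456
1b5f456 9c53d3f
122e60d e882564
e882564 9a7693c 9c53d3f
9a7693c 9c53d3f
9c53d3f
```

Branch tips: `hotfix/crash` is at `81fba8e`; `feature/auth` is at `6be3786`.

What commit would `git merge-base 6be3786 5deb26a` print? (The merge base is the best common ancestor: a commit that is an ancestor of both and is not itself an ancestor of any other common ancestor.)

9a7693c

Ancestors of 6be3786: {6be3786, 9a7693c, 9c53d3f}.
Ancestors of 5deb26a: {0f900a1, 122e60d, 1b5f456, 3b06e95, 5deb26a, 9a7693c, 9c53d3f, d9eb6a7, e882564}.
Common ancestors: {9a7693c, 9c53d3f}.
Among these, 9a7693c is not an ancestor of any other common ancestor — it is the merge base.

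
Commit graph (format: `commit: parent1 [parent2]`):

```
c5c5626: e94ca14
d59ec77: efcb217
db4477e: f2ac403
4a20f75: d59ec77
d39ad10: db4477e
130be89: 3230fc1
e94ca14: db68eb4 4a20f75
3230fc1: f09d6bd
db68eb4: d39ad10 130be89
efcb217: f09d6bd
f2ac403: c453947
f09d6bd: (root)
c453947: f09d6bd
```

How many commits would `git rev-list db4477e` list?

Walking parent pointers from db4477e: reachable set = {c453947, db4477e, f09d6bd, f2ac403}.
That is 4 commits.

4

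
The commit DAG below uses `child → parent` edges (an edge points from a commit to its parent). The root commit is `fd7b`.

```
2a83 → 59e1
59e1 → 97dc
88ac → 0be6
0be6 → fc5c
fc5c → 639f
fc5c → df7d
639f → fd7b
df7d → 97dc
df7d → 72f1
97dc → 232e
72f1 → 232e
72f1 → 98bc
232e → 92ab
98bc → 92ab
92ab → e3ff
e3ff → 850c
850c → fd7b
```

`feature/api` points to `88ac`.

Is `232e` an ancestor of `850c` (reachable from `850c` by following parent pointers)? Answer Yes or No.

No

Ancestors of 850c: {850c, fd7b}.
232e is not in that set, so it is not an ancestor of 850c.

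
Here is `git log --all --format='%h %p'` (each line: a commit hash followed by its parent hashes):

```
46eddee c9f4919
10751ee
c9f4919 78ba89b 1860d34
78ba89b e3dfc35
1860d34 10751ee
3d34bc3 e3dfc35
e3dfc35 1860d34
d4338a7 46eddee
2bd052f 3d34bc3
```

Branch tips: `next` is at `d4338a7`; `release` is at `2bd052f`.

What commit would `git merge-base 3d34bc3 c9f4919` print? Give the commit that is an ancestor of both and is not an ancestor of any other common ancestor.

e3dfc35

Ancestors of 3d34bc3: {10751ee, 1860d34, 3d34bc3, e3dfc35}.
Ancestors of c9f4919: {10751ee, 1860d34, 78ba89b, c9f4919, e3dfc35}.
Common ancestors: {10751ee, 1860d34, e3dfc35}.
Among these, e3dfc35 is not an ancestor of any other common ancestor — it is the merge base.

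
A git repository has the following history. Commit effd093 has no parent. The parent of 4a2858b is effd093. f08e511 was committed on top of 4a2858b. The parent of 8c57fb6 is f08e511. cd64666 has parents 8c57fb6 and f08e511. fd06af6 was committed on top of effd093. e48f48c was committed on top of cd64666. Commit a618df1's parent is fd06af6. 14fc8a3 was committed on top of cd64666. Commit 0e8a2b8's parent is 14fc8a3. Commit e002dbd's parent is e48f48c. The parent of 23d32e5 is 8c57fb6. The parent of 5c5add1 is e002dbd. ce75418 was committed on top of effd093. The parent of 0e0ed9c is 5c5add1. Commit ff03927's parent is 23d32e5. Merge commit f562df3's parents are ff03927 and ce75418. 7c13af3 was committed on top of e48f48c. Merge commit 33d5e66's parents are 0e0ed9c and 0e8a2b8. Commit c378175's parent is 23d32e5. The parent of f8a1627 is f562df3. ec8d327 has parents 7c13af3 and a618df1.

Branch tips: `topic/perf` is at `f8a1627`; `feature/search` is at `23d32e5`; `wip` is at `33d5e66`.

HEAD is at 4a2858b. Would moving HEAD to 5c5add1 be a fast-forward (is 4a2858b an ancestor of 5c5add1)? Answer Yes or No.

Yes

A fast-forward from 4a2858b to 5c5add1 is possible iff 4a2858b is an ancestor of 5c5add1.
Ancestors of 5c5add1: {4a2858b, 5c5add1, 8c57fb6, cd64666, e002dbd, e48f48c, effd093, f08e511}.
4a2858b is among them, so fast-forward is possible.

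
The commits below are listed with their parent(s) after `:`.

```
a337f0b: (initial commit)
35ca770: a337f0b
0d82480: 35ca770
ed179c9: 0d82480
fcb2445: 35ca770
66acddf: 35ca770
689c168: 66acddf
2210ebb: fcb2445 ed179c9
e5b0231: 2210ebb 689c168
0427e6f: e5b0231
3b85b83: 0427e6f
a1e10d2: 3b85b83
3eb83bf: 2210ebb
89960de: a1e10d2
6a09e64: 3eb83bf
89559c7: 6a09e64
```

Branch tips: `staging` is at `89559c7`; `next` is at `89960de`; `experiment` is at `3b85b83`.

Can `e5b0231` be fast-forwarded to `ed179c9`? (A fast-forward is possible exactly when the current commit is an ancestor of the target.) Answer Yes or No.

A fast-forward from e5b0231 to ed179c9 is possible iff e5b0231 is an ancestor of ed179c9.
Ancestors of ed179c9: {0d82480, 35ca770, a337f0b, ed179c9}.
e5b0231 is not among them, so fast-forward is not possible.

No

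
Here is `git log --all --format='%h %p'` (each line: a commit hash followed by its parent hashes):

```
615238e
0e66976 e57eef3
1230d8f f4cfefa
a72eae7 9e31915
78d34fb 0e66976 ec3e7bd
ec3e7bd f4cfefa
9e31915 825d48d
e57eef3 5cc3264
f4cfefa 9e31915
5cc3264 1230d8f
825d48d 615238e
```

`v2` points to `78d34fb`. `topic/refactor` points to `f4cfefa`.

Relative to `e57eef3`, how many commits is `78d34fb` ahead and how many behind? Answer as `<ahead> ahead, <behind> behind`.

3 ahead, 0 behind

Reachable from 78d34fb: {0e66976, 1230d8f, 5cc3264, 615238e, 78d34fb, 825d48d, 9e31915, e57eef3, ec3e7bd, f4cfefa}.
Reachable from e57eef3: {1230d8f, 5cc3264, 615238e, 825d48d, 9e31915, e57eef3, f4cfefa}.
Only in 78d34fb's history (ahead): {0e66976, 78d34fb, ec3e7bd} — 3.
Only in e57eef3's history (behind): {} — 0.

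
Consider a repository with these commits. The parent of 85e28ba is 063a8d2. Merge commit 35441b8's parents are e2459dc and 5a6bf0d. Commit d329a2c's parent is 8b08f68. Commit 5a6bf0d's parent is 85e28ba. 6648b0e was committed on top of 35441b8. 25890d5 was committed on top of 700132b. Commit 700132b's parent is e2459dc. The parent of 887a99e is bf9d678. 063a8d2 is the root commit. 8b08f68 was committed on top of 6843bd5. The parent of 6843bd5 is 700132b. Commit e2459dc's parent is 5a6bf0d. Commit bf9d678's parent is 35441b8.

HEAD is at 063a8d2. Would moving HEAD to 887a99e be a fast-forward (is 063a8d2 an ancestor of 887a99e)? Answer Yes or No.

Yes

A fast-forward from 063a8d2 to 887a99e is possible iff 063a8d2 is an ancestor of 887a99e.
Ancestors of 887a99e: {063a8d2, 35441b8, 5a6bf0d, 85e28ba, 887a99e, bf9d678, e2459dc}.
063a8d2 is among them, so fast-forward is possible.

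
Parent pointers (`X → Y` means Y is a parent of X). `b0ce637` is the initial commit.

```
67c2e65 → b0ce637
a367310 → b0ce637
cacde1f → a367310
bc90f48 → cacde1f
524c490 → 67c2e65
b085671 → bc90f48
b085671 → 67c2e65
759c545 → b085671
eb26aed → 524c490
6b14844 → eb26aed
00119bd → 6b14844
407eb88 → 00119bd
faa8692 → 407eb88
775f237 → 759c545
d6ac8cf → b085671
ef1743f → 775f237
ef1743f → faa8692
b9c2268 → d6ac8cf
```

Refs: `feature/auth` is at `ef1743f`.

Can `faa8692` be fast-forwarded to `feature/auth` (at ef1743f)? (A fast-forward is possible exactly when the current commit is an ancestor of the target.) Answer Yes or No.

Yes

A fast-forward from faa8692 to ef1743f is possible iff faa8692 is an ancestor of ef1743f.
Ancestors of ef1743f: {00119bd, 407eb88, 524c490, 67c2e65, 6b14844, 759c545, 775f237, a367310, b085671, b0ce637, bc90f48, cacde1f, eb26aed, ef1743f, faa8692}.
faa8692 is among them, so fast-forward is possible.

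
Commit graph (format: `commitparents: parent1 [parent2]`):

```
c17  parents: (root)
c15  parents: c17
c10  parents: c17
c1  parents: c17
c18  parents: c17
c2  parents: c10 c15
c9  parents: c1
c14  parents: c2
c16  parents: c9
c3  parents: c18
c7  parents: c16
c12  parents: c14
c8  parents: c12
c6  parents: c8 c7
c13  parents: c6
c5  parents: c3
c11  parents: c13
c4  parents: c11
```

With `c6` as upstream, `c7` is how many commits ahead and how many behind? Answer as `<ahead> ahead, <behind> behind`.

0 ahead, 7 behind

Reachable from c7: {c1, c16, c17, c7, c9}.
Reachable from c6: {c1, c10, c12, c14, c15, c16, c17, c2, c6, c7, c8, c9}.
Only in c7's history (ahead): {} — 0.
Only in c6's history (behind): {c10, c12, c14, c15, c2, c6, c8} — 7.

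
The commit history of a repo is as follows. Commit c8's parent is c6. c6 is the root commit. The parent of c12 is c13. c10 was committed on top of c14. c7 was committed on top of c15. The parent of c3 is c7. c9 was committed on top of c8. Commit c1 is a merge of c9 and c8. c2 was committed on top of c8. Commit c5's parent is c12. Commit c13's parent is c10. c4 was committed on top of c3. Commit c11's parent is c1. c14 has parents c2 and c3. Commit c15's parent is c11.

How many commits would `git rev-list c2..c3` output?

Reachable from c3: {c1, c11, c15, c3, c6, c7, c8, c9}.
Reachable from c2: {c2, c6, c8}.
In c3's history but not c2's: {c1, c11, c15, c3, c7, c9} — 6 commits.

6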